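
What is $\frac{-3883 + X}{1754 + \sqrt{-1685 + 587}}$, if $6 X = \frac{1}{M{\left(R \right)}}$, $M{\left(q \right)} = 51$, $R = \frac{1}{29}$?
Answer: $- \frac{1042048769}{470874942} + \frac{1188197 i \sqrt{122}}{313916628} \approx -2.213 + 0.041807 i$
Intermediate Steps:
$R = \frac{1}{29} \approx 0.034483$
$X = \frac{1}{306}$ ($X = \frac{1}{6 \cdot 51} = \frac{1}{6} \cdot \frac{1}{51} = \frac{1}{306} \approx 0.003268$)
$\frac{-3883 + X}{1754 + \sqrt{-1685 + 587}} = \frac{-3883 + \frac{1}{306}}{1754 + \sqrt{-1685 + 587}} = - \frac{1188197}{306 \left(1754 + \sqrt{-1098}\right)} = - \frac{1188197}{306 \left(1754 + 3 i \sqrt{122}\right)}$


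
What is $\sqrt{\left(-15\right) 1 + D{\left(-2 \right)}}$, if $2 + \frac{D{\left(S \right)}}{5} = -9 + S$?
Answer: $4 i \sqrt{5} \approx 8.9443 i$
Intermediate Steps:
$D{\left(S \right)} = -55 + 5 S$ ($D{\left(S \right)} = -10 + 5 \left(-9 + S\right) = -10 + \left(-45 + 5 S\right) = -55 + 5 S$)
$\sqrt{\left(-15\right) 1 + D{\left(-2 \right)}} = \sqrt{\left(-15\right) 1 + \left(-55 + 5 \left(-2\right)\right)} = \sqrt{-15 - 65} = \sqrt{-80} = 4 i \sqrt{5}$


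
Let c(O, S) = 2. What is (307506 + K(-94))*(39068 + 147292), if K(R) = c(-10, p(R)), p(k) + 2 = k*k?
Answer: 57307190880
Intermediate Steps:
p(k) = -2 + k² (p(k) = -2 + k*k = -2 + k²)
K(R) = 2
(307506 + K(-94))*(39068 + 147292) = (307506 + 2)*(39068 + 147292) = 307508*186360 = 57307190880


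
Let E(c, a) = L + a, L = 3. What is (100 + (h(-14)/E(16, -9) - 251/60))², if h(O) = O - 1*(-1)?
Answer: 34562641/3600 ≈ 9600.7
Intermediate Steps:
h(O) = 1 + O (h(O) = O + 1 = 1 + O)
E(c, a) = 3 + a
(100 + (h(-14)/E(16, -9) - 251/60))² = (100 + ((1 - 14)/(3 - 9) - 251/60))² = (100 + (-13/(-6) - 251*1/60))² = (100 + (-13*(-⅙) - 251/60))² = (100 + (13/6 - 251/60))² = (100 - 121/60)² = (5879/60)² = 34562641/3600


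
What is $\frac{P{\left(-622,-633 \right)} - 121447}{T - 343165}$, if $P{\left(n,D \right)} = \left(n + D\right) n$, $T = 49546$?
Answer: $- \frac{219721}{97873} \approx -2.245$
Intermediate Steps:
$P{\left(n,D \right)} = n \left(D + n\right)$ ($P{\left(n,D \right)} = \left(D + n\right) n = n \left(D + n\right)$)
$\frac{P{\left(-622,-633 \right)} - 121447}{T - 343165} = \frac{- 622 \left(-633 - 622\right) - 121447}{49546 - 343165} = \frac{\left(-622\right) \left(-1255\right) - 121447}{-293619} = \left(780610 - 121447\right) \left(- \frac{1}{293619}\right) = 659163 \left(- \frac{1}{293619}\right) = - \frac{219721}{97873}$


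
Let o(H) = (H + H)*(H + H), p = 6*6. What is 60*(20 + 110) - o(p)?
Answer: 2616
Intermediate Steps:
p = 36
o(H) = 4*H² (o(H) = (2*H)*(2*H) = 4*H²)
60*(20 + 110) - o(p) = 60*(20 + 110) - 4*36² = 60*130 - 4*1296 = 7800 - 1*5184 = 7800 - 5184 = 2616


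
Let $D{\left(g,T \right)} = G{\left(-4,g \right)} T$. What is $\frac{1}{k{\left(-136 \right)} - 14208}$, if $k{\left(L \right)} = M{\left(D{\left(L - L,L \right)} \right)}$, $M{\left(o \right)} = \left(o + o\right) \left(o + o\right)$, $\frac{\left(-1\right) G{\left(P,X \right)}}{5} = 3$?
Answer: $\frac{1}{16632192} \approx 6.0124 \cdot 10^{-8}$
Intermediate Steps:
$G{\left(P,X \right)} = -15$ ($G{\left(P,X \right)} = \left(-5\right) 3 = -15$)
$D{\left(g,T \right)} = - 15 T$
$M{\left(o \right)} = 4 o^{2}$ ($M{\left(o \right)} = 2 o 2 o = 4 o^{2}$)
$k{\left(L \right)} = 900 L^{2}$ ($k{\left(L \right)} = 4 \left(- 15 L\right)^{2} = 4 \cdot 225 L^{2} = 900 L^{2}$)
$\frac{1}{k{\left(-136 \right)} - 14208} = \frac{1}{900 \left(-136\right)^{2} - 14208} = \frac{1}{900 \cdot 18496 - 14208} = \frac{1}{16646400 - 14208} = \frac{1}{16632192}$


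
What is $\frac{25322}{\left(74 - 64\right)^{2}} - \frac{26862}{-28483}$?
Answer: $\frac{361966363}{1424150} \approx 254.16$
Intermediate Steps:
$\frac{25322}{\left(74 - 64\right)^{2}} - \frac{26862}{-28483} = \frac{25322}{10^{2}} - - \frac{26862}{28483} = \frac{25322}{100} + \frac{26862}{28483} = 25322 \cdot \frac{1}{100} + \frac{26862}{28483} = \frac{12661}{50} + \frac{26862}{28483} = \frac{361966363}{1424150}$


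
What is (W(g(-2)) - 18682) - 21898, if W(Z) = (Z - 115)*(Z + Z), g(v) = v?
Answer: -40112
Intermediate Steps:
W(Z) = 2*Z*(-115 + Z) (W(Z) = (-115 + Z)*(2*Z) = 2*Z*(-115 + Z))
(W(g(-2)) - 18682) - 21898 = (2*(-2)*(-115 - 2) - 18682) - 21898 = (2*(-2)*(-117) - 18682) - 21898 = (468 - 18682) - 21898 = -18214 - 21898 = -40112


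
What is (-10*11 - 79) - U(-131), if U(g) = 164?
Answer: -353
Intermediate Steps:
(-10*11 - 79) - U(-131) = (-10*11 - 79) - 1*164 = (-110 - 79) - 164 = -189 - 164 = -353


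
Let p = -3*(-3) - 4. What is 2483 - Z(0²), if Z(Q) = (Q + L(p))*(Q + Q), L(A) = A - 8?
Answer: 2483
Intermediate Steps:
p = 5 (p = 9 - 4 = 5)
L(A) = -8 + A
Z(Q) = 2*Q*(-3 + Q) (Z(Q) = (Q + (-8 + 5))*(Q + Q) = (Q - 3)*(2*Q) = (-3 + Q)*(2*Q) = 2*Q*(-3 + Q))
2483 - Z(0²) = 2483 - 2*0²*(-3 + 0²) = 2483 - 2*0*(-3 + 0) = 2483 - 2*0*(-3) = 2483 - 1*0 = 2483 + 0 = 2483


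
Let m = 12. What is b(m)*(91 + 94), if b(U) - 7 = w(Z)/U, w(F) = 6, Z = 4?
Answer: 2775/2 ≈ 1387.5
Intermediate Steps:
b(U) = 7 + 6/U
b(m)*(91 + 94) = (7 + 6/12)*(91 + 94) = (7 + 6*(1/12))*185 = (7 + ½)*185 = (15/2)*185 = 2775/2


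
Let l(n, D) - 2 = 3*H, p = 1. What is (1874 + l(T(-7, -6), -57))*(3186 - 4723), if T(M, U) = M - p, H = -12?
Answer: -2828080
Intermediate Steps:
T(M, U) = -1 + M (T(M, U) = M - 1*1 = M - 1 = -1 + M)
l(n, D) = -34 (l(n, D) = 2 + 3*(-12) = 2 - 36 = -34)
(1874 + l(T(-7, -6), -57))*(3186 - 4723) = (1874 - 34)*(3186 - 4723) = 1840*(-1537) = -2828080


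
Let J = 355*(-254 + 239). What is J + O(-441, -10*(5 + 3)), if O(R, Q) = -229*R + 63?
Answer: 95727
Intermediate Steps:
O(R, Q) = 63 - 229*R
J = -5325 (J = 355*(-15) = -5325)
J + O(-441, -10*(5 + 3)) = -5325 + (63 - 229*(-441)) = -5325 + (63 + 100989) = -5325 + 101052 = 95727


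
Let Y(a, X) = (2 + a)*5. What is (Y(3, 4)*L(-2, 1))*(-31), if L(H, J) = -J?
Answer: 775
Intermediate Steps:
Y(a, X) = 10 + 5*a
(Y(3, 4)*L(-2, 1))*(-31) = ((10 + 5*3)*(-1*1))*(-31) = ((10 + 15)*(-1))*(-31) = (25*(-1))*(-31) = -25*(-31) = 775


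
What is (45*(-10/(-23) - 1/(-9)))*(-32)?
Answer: -18080/23 ≈ -786.09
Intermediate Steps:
(45*(-10/(-23) - 1/(-9)))*(-32) = (45*(-10*(-1/23) - 1*(-⅑)))*(-32) = (45*(10/23 + ⅑))*(-32) = (45*(113/207))*(-32) = (565/23)*(-32) = -18080/23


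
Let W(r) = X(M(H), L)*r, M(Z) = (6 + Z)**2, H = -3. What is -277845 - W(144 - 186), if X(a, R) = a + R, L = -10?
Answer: -277887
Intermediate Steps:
X(a, R) = R + a
W(r) = -r (W(r) = (-10 + (6 - 3)**2)*r = (-10 + 3**2)*r = (-10 + 9)*r = -r)
-277845 - W(144 - 186) = -277845 - (-1)*(144 - 186) = -277845 - (-1)*(-42) = -277845 - 1*42 = -277845 - 42 = -277887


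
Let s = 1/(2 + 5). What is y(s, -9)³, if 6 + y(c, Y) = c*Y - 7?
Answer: -1000000/343 ≈ -2915.5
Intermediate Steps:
s = ⅐ (s = 1/7 = ⅐ ≈ 0.14286)
y(c, Y) = -13 + Y*c (y(c, Y) = -6 + (c*Y - 7) = -6 + (Y*c - 7) = -6 + (-7 + Y*c) = -13 + Y*c)
y(s, -9)³ = (-13 - 9*⅐)³ = (-13 - 9/7)³ = (-100/7)³ = -1000000/343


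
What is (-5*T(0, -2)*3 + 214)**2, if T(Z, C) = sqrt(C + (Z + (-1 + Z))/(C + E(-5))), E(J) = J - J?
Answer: 90917/2 - 3210*I*sqrt(6) ≈ 45459.0 - 7862.9*I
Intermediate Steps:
E(J) = 0
T(Z, C) = sqrt(C + (-1 + 2*Z)/C) (T(Z, C) = sqrt(C + (Z + (-1 + Z))/(C + 0)) = sqrt(C + (-1 + 2*Z)/C))
(-5*T(0, -2)*3 + 214)**2 = (-5*sqrt(-1 + (-2)**2 + 2*0)*(I*sqrt(2)/2)*3 + 214)**2 = (-5*I*sqrt(2)*sqrt(-1 + 4 + 0)/2*3 + 214)**2 = (-5*I*sqrt(6)/2*3 + 214)**2 = (-15*I*sqrt(6)/2 + 214)**2 = (214 - 15*I*sqrt(6)/2)**2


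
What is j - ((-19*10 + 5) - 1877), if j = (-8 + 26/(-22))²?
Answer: 259703/121 ≈ 2146.3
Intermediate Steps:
j = 10201/121 (j = (-8 + 26*(-1/22))² = (-8 - 13/11)² = (-101/11)² = 10201/121 ≈ 84.306)
j - ((-19*10 + 5) - 1877) = 10201/121 - ((-19*10 + 5) - 1877) = 10201/121 - ((-190 + 5) - 1877) = 10201/121 - (-185 - 1877) = 10201/121 - 1*(-2062) = 10201/121 + 2062 = 259703/121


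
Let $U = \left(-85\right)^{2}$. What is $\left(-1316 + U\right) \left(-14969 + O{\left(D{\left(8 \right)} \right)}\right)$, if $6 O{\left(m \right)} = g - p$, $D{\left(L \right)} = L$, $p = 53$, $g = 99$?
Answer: $- \frac{265219556}{3} \approx -8.8407 \cdot 10^{7}$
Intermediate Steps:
$O{\left(m \right)} = \frac{23}{3}$ ($O{\left(m \right)} = \frac{99 - 53}{6} = \frac{1}{6} \cdot 46 = \frac{23}{3}$)
$U = 7225$
$\left(-1316 + U\right) \left(-14969 + O{\left(D{\left(8 \right)} \right)}\right) = \left(-1316 + 7225\right) \left(-14969 + \frac{23}{3}\right) = 5909 \left(- \frac{44884}{3}\right) = - \frac{265219556}{3}$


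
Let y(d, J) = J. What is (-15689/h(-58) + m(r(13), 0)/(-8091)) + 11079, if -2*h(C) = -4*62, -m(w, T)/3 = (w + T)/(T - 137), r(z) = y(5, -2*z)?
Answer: 16187277437/1477956 ≈ 10952.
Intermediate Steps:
r(z) = -2*z
m(w, T) = -3*(T + w)/(-137 + T) (m(w, T) = -3*(w + T)/(T - 137) = -3*(T + w)/(-137 + T))
h(C) = 124 (h(C) = -(-2)*62 = -½*(-248) = 124)
(-15689/h(-58) + m(r(13), 0)/(-8091)) + 11079 = (-15689/124 + (3*(-1*0 - (-2)*13)/(-137 + 0))/(-8091)) + 11079 = (-15689*1/124 + (3*(0 - 1*(-26))/(-137))*(-1/8091)) + 11079 = (-15689/124 + (3*(-1/137)*(0 + 26))*(-1/8091)) + 11079 = (-15689/124 + (3*(-1/137)*26)*(-1/8091)) + 11079 = (-15689/124 - 78/137*(-1/8091)) + 11079 = (-15689/124 + 26/369489) + 11079 = -186997087/1477956 + 11079 = 16187277437/1477956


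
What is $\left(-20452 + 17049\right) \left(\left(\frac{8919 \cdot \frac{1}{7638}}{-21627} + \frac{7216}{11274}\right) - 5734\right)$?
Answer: $\frac{672870310377689167}{34487380206} \approx 1.9511 \cdot 10^{7}$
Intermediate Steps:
$\left(-20452 + 17049\right) \left(\left(\frac{8919 \cdot \frac{1}{7638}}{-21627} + \frac{7216}{11274}\right) - 5734\right) = - 3403 \left(\left(8919 \cdot \frac{1}{7638} \left(- \frac{1}{21627}\right) + 7216 \cdot \frac{1}{11274}\right) - 5734\right) = - 3403 \left(\left(\frac{2973}{2546} \left(- \frac{1}{21627}\right) + \frac{3608}{5637}\right) - 5734\right) = - 3403 \left(\left(- \frac{991}{18354114} + \frac{3608}{5637}\right) - 5734\right) = - 3403 \left(\frac{22072019015}{34487380206} - 5734\right) = \left(-3403\right) \left(- \frac{197728566082189}{34487380206}\right) = \frac{672870310377689167}{34487380206}$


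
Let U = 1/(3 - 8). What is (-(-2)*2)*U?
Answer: -⅘ ≈ -0.80000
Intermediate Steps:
U = -⅕ (U = 1/(-5) = -⅕ ≈ -0.20000)
(-(-2)*2)*U = -(-2)*2*(-⅕) = -2*(-2)*(-⅕) = 4*(-⅕) = -⅘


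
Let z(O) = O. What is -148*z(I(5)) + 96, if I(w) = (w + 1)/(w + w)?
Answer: 36/5 ≈ 7.2000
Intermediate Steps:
I(w) = (1 + w)/(2*w) (I(w) = (1 + w)/((2*w)) = (1 + w)*(1/(2*w)) = (1 + w)/(2*w))
-148*z(I(5)) + 96 = -74*(1 + 5)/5 + 96 = -74*6/5 + 96 = -148*⅗ + 96 = -444/5 + 96 = 36/5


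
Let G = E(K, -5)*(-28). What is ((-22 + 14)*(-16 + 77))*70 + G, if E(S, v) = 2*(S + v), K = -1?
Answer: -33824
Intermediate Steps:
E(S, v) = 2*S + 2*v
G = 336 (G = (2*(-1) + 2*(-5))*(-28) = (-2 - 10)*(-28) = -12*(-28) = 336)
((-22 + 14)*(-16 + 77))*70 + G = ((-22 + 14)*(-16 + 77))*70 + 336 = -8*61*70 + 336 = -488*70 + 336 = -34160 + 336 = -33824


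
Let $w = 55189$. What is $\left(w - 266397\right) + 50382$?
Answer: $-160826$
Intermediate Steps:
$\left(w - 266397\right) + 50382 = \left(55189 - 266397\right) + 50382 = -211208 + 50382 = -160826$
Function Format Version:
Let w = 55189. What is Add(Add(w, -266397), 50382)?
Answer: -160826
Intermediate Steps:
Add(Add(w, -266397), 50382) = Add(Add(55189, -266397), 50382) = Add(-211208, 50382) = -160826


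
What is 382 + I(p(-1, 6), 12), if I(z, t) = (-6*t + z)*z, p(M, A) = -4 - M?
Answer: 607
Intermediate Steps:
I(z, t) = z*(z - 6*t) (I(z, t) = (z - 6*t)*z = z*(z - 6*t))
382 + I(p(-1, 6), 12) = 382 + (-4 - 1*(-1))*((-4 - 1*(-1)) - 6*12) = 382 + (-4 + 1)*((-4 + 1) - 72) = 382 - 3*(-3 - 72) = 382 - 3*(-75) = 382 + 225 = 607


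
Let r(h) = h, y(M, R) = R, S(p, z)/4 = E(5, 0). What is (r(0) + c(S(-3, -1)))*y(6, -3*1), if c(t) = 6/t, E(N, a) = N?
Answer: -9/10 ≈ -0.90000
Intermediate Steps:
S(p, z) = 20 (S(p, z) = 4*5 = 20)
(r(0) + c(S(-3, -1)))*y(6, -3*1) = (0 + 6/20)*(-3*1) = (0 + 6*(1/20))*(-3) = (0 + 3/10)*(-3) = (3/10)*(-3) = -9/10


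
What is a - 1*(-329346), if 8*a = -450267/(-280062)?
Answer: 245966281961/746832 ≈ 3.2935e+5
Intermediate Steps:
a = 150089/746832 (a = (-450267/(-280062))/8 = (-450267*(-1/280062))/8 = (⅛)*(150089/93354) = 150089/746832 ≈ 0.20097)
a - 1*(-329346) = 150089/746832 - 1*(-329346) = 150089/746832 + 329346 = 245966281961/746832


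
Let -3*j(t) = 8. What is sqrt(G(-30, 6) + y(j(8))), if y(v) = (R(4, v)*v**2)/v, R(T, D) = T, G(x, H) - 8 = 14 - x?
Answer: 2*sqrt(93)/3 ≈ 6.4291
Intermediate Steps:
G(x, H) = 22 - x (G(x, H) = 8 + (14 - x) = 22 - x)
j(t) = -8/3 (j(t) = -1/3*8 = -8/3)
y(v) = 4*v (y(v) = (4*v**2)/v = 4*v)
sqrt(G(-30, 6) + y(j(8))) = sqrt((22 - 1*(-30)) + 4*(-8/3)) = sqrt((22 + 30) - 32/3) = sqrt(52 - 32/3) = sqrt(124/3) = 2*sqrt(93)/3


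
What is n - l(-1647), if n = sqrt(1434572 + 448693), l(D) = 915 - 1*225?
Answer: -690 + sqrt(1883265) ≈ 682.32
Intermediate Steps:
l(D) = 690 (l(D) = 915 - 225 = 690)
n = sqrt(1883265) ≈ 1372.3
n - l(-1647) = sqrt(1883265) - 1*690 = sqrt(1883265) - 690 = -690 + sqrt(1883265)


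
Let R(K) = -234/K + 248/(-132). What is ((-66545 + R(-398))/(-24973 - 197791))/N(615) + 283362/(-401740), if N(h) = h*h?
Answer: -3919614782710075363/5557088833664786550 ≈ -0.70534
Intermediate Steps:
N(h) = h²
R(K) = -62/33 - 234/K (R(K) = -234/K + 248*(-1/132) = -234/K - 62/33 = -62/33 - 234/K)
((-66545 + R(-398))/(-24973 - 197791))/N(615) + 283362/(-401740) = ((-66545 + (-62/33 - 234/(-398)))/(-24973 - 197791))/(615²) + 283362/(-401740) = ((-66545 + (-62/33 - 234*(-1/398)))/(-222764))/378225 + 283362*(-1/401740) = ((-66545 + (-62/33 + 117/199))*(-1/222764))*(1/378225) - 141681/200870 = ((-66545 - 8477/6567)*(-1/222764))*(1/378225) - 141681/200870 = -437009492/6567*(-1/222764)*(1/378225) - 141681/200870 = (109252373/365722797)*(1/378225) - 141681/200870 = 109252373/138325504895325 - 141681/200870 = -3919614782710075363/5557088833664786550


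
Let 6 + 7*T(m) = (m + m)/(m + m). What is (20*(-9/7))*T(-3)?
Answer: 900/49 ≈ 18.367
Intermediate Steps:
T(m) = -5/7 (T(m) = -6/7 + ((m + m)/(m + m))/7 = -6/7 + ((2*m)/((2*m)))/7 = -6/7 + ((2*m)*(1/(2*m)))/7 = -6/7 + (⅐)*1 = -6/7 + ⅐ = -5/7)
(20*(-9/7))*T(-3) = (20*(-9/7))*(-5/7) = -180/7*(-5/7) = 900/49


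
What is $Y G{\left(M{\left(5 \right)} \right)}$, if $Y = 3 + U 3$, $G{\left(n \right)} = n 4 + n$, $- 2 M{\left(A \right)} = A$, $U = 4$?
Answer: $- \frac{375}{2} \approx -187.5$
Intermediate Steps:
$M{\left(A \right)} = - \frac{A}{2}$
$G{\left(n \right)} = 5 n$ ($G{\left(n \right)} = 4 n + n = 5 n$)
$Y = 15$ ($Y = 3 + 4 \cdot 3 = 3 + 12 = 15$)
$Y G{\left(M{\left(5 \right)} \right)} = 15 \cdot 5 \left(\left(- \frac{1}{2}\right) 5\right) = 15 \cdot 5 \left(- \frac{5}{2}\right) = 15 \left(- \frac{25}{2}\right) = - \frac{375}{2}$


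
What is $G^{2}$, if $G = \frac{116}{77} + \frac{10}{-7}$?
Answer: $\frac{36}{5929} \approx 0.0060719$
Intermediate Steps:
$G = \frac{6}{77}$ ($G = 116 \cdot \frac{1}{77} + 10 \left(- \frac{1}{7}\right) = \frac{116}{77} - \frac{10}{7} = \frac{6}{77} \approx 0.077922$)
$G^{2} = \left(\frac{6}{77}\right)^{2} = \frac{36}{5929}$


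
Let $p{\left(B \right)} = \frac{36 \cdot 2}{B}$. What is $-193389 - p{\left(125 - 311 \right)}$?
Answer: $- \frac{5995047}{31} \approx -1.9339 \cdot 10^{5}$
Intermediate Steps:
$p{\left(B \right)} = \frac{72}{B}$
$-193389 - p{\left(125 - 311 \right)} = -193389 - \frac{72}{125 - 311} = -193389 - \frac{72}{-186} = -193389 - 72 \left(- \frac{1}{186}\right) = -193389 - - \frac{12}{31} = -193389 + \frac{12}{31} = - \frac{5995047}{31}$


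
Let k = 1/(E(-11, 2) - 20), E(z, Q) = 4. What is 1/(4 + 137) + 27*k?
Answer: -3791/2256 ≈ -1.6804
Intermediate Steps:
k = -1/16 (k = 1/(4 - 20) = 1/(-16) = -1/16 ≈ -0.062500)
1/(4 + 137) + 27*k = 1/(4 + 137) + 27*(-1/16) = 1/141 - 27/16 = -3791/2256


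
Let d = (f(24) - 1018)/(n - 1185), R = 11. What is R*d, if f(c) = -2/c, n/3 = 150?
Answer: 134387/8820 ≈ 15.237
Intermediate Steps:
n = 450 (n = 3*150 = 450)
d = 12217/8820 (d = (-2/24 - 1018)/(450 - 1185) = (-2*1/24 - 1018)/(-735) = (-1/12 - 1018)*(-1/735) = -12217/12*(-1/735) = 12217/8820 ≈ 1.3851)
R*d = 11*(12217/8820) = 134387/8820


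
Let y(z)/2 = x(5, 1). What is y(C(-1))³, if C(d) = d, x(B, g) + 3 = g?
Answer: -64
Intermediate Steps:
x(B, g) = -3 + g
y(z) = -4 (y(z) = 2*(-3 + 1) = 2*(-2) = -4)
y(C(-1))³ = (-4)³ = -64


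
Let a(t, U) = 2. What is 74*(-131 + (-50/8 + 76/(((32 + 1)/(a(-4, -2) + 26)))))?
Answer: -355385/66 ≈ -5384.6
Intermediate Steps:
74*(-131 + (-50/8 + 76/(((32 + 1)/(a(-4, -2) + 26))))) = 74*(-131 + (-50/8 + 76/(((32 + 1)/(2 + 26))))) = 74*(-131 + (-50*⅛ + 76/((33/28)))) = 74*(-131 + (-25/4 + 76/((33*(1/28))))) = 74*(-131 + (-25/4 + 76/(33/28))) = 74*(-131 + (-25/4 + 76*(28/33))) = 74*(-131 + (-25/4 + 2128/33)) = 74*(-131 + 7687/132) = 74*(-9605/132) = -355385/66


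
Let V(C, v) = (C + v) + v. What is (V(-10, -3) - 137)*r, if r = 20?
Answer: -3060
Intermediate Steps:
V(C, v) = C + 2*v
(V(-10, -3) - 137)*r = ((-10 + 2*(-3)) - 137)*20 = ((-10 - 6) - 137)*20 = (-16 - 137)*20 = -153*20 = -3060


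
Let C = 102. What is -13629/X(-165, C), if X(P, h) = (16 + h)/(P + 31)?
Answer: 15477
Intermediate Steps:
X(P, h) = (16 + h)/(31 + P)
-13629/X(-165, C) = -13629*(31 - 165)/(16 + 102) = -13629/(118/(-134)) = -13629/((-1/134*118)) = -13629/(-59/67) = -13629*(-67/59) = 15477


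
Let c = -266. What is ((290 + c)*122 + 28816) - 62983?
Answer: -31239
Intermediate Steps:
((290 + c)*122 + 28816) - 62983 = ((290 - 266)*122 + 28816) - 62983 = (24*122 + 28816) - 62983 = (2928 + 28816) - 62983 = 31744 - 62983 = -31239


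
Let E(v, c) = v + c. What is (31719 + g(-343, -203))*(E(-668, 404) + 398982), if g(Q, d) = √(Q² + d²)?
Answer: 12646936242 + 2791026*√3242 ≈ 1.2806e+10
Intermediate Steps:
E(v, c) = c + v
(31719 + g(-343, -203))*(E(-668, 404) + 398982) = (31719 + √((-343)² + (-203)²))*((404 - 668) + 398982) = (31719 + √(117649 + 41209))*(-264 + 398982) = (31719 + √158858)*398718 = (31719 + 7*√3242)*398718 = 12646936242 + 2791026*√3242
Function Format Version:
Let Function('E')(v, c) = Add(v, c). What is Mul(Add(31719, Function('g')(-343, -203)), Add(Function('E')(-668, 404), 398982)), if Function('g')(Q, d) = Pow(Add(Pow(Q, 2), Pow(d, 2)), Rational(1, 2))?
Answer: Add(12646936242, Mul(2791026, Pow(3242, Rational(1, 2)))) ≈ 1.2806e+10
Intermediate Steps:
Function('E')(v, c) = Add(c, v)
Mul(Add(31719, Function('g')(-343, -203)), Add(Function('E')(-668, 404), 398982)) = Mul(Add(31719, Pow(Add(Pow(-343, 2), Pow(-203, 2)), Rational(1, 2))), Add(Add(404, -668), 398982)) = Mul(Add(31719, Pow(Add(117649, 41209), Rational(1, 2))), Add(-264, 398982)) = Mul(Add(31719, Pow(158858, Rational(1, 2))), 398718) = Mul(Add(31719, Mul(7, Pow(3242, Rational(1, 2)))), 398718) = Add(12646936242, Mul(2791026, Pow(3242, Rational(1, 2))))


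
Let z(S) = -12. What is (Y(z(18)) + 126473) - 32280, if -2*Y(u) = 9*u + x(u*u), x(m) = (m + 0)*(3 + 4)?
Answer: 93743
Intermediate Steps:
x(m) = 7*m (x(m) = m*7 = 7*m)
Y(u) = -9*u/2 - 7*u²/2 (Y(u) = -(9*u + 7*(u*u))/2 = -(9*u + 7*u²)/2 = -(7*u² + 9*u)/2 = -9*u/2 - 7*u²/2)
(Y(z(18)) + 126473) - 32280 = ((½)*(-12)*(-9 - 7*(-12)) + 126473) - 32280 = ((½)*(-12)*(-9 + 84) + 126473) - 32280 = ((½)*(-12)*75 + 126473) - 32280 = (-450 + 126473) - 32280 = 126023 - 32280 = 93743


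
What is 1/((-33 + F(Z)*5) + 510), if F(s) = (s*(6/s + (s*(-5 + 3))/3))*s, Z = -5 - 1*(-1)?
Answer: 3/1711 ≈ 0.0017534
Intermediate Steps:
Z = -4 (Z = -5 + 1 = -4)
F(s) = s²*(6/s - 2*s/3) (F(s) = (s*(6/s + (s*(-2))*(⅓)))*s = (s*(6/s - 2*s*(⅓)))*s = (s*(6/s - 2*s/3))*s = s²*(6/s - 2*s/3))
1/((-33 + F(Z)*5) + 510) = 1/((-33 + ((⅔)*(-4)*(9 - 1*(-4)²))*5) + 510) = 1/((-33 + ((⅔)*(-4)*(9 - 1*16))*5) + 510) = 1/((-33 + ((⅔)*(-4)*(9 - 16))*5) + 510) = 1/((-33 + ((⅔)*(-4)*(-7))*5) + 510) = 1/((-33 + (56/3)*5) + 510) = 1/((-33 + 280/3) + 510) = 1/(181/3 + 510) = 1/(1711/3) = 3/1711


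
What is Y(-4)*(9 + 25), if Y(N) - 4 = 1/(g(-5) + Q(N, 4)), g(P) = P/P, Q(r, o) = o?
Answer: 714/5 ≈ 142.80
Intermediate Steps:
g(P) = 1
Y(N) = 21/5 (Y(N) = 4 + 1/(1 + 4) = 4 + 1/5 = 21/5)
Y(-4)*(9 + 25) = 21*(9 + 25)/5 = (21/5)*34 = 714/5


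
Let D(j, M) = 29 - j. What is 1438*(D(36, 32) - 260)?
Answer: -383946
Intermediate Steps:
1438*(D(36, 32) - 260) = 1438*((29 - 1*36) - 260) = 1438*((29 - 36) - 260) = 1438*(-7 - 260) = 1438*(-267) = -383946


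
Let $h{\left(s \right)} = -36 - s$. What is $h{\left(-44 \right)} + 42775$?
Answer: $42783$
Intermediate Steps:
$h{\left(-44 \right)} + 42775 = \left(-36 - -44\right) + 42775 = \left(-36 + 44\right) + 42775 = 8 + 42775 = 42783$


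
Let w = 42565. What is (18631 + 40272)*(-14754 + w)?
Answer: 1638151333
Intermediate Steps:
(18631 + 40272)*(-14754 + w) = (18631 + 40272)*(-14754 + 42565) = 58903*27811 = 1638151333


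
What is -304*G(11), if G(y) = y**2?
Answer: -36784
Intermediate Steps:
-304*G(11) = -304*11**2 = -304*121 = -36784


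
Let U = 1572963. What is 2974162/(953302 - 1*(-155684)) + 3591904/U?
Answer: 1443603005225/290732324253 ≈ 4.9654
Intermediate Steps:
2974162/(953302 - 1*(-155684)) + 3591904/U = 2974162/(953302 - 1*(-155684)) + 3591904/1572963 = 2974162/(953302 + 155684) + 3591904*(1/1572963) = 2974162/1108986 + 3591904/1572963 = 2974162*(1/1108986) + 3591904/1572963 = 1487081/554493 + 3591904/1572963 = 1443603005225/290732324253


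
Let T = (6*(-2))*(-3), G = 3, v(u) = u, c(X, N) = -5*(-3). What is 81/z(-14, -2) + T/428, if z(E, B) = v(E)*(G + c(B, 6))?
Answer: -711/2996 ≈ -0.23732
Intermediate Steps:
c(X, N) = 15
T = 36 (T = -12*(-3) = 36)
z(E, B) = 18*E (z(E, B) = E*(3 + 15) = E*18 = 18*E)
81/z(-14, -2) + T/428 = 81/((18*(-14))) + 36/428 = 81/(-252) + 36*(1/428) = 81*(-1/252) + 9/107 = -9/28 + 9/107 = -711/2996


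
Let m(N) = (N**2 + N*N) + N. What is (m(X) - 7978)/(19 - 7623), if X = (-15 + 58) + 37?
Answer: -2451/3802 ≈ -0.64466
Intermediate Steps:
X = 80 (X = 43 + 37 = 80)
m(N) = N + 2*N**2 (m(N) = (N**2 + N**2) + N = 2*N**2 + N = N + 2*N**2)
(m(X) - 7978)/(19 - 7623) = (80*(1 + 2*80) - 7978)/(19 - 7623) = (80*(1 + 160) - 7978)/(-7604) = (80*161 - 7978)*(-1/7604) = (12880 - 7978)*(-1/7604) = 4902*(-1/7604) = -2451/3802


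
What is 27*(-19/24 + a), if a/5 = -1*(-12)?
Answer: 12789/8 ≈ 1598.6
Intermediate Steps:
a = 60 (a = 5*(-1*(-12)) = 5*12 = 60)
27*(-19/24 + a) = 27*(-19/24 + 60) = 27*(1421/24) = 12789/8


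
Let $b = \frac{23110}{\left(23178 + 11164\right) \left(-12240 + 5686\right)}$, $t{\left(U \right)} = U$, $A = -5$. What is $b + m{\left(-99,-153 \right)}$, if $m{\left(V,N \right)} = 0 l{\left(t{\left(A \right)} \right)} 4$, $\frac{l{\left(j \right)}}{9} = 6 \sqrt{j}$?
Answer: $- \frac{11555}{112538734} \approx -0.00010268$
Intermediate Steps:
$l{\left(j \right)} = 54 \sqrt{j}$ ($l{\left(j \right)} = 9 \cdot 6 \sqrt{j} = 54 \sqrt{j}$)
$m{\left(V,N \right)} = 0$ ($m{\left(V,N \right)} = 0 \cdot 54 \sqrt{-5} \cdot 4 = 0 \cdot 54 i \sqrt{5} \cdot 4 = 0 \cdot 4 = 0$)
$b = - \frac{11555}{112538734}$ ($b = \frac{23110}{34342 \left(-6554\right)} = \frac{23110}{-225077468} = 23110 \left(- \frac{1}{225077468}\right) = - \frac{11555}{112538734} \approx -0.00010268$)
$b + m{\left(-99,-153 \right)} = - \frac{11555}{112538734} + 0 = - \frac{11555}{112538734}$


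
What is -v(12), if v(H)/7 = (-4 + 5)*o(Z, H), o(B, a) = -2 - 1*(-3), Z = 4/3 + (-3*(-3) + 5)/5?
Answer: -7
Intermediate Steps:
Z = 62/15 (Z = 4*(⅓) + (9 + 5)*(⅕) = 4/3 + 14*(⅕) = 4/3 + 14/5 = 62/15 ≈ 4.1333)
o(B, a) = 1 (o(B, a) = -2 + 3 = 1)
v(H) = 7 (v(H) = 7*((-4 + 5)*1) = 7*(1*1) = 7*1 = 7)
-v(12) = -1*7 = -7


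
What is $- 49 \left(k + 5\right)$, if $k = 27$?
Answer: $-1568$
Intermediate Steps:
$- 49 \left(k + 5\right) = - 49 \left(27 + 5\right) = \left(-49\right) 32 = -1568$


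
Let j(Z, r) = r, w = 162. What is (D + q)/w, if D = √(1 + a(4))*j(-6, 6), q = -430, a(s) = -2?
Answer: -215/81 + I/27 ≈ -2.6543 + 0.037037*I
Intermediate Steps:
D = 6*I (D = √(1 - 2)*6 = √(-1)*6 = I*6 = 6*I ≈ 6.0*I)
(D + q)/w = (6*I - 430)/162 = (-430 + 6*I)*(1/162) = -215/81 + I/27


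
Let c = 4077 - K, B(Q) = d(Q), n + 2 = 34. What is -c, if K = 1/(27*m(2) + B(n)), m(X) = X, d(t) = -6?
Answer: -195695/48 ≈ -4077.0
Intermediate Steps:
n = 32 (n = -2 + 34 = 32)
B(Q) = -6
K = 1/48 (K = 1/(27*2 - 6) = 1/(54 - 6) = 1/48 ≈ 0.020833)
c = 195695/48 (c = 4077 - 1*1/48 = 4077 - 1/48 = 195695/48 ≈ 4077.0)
-c = -1*195695/48 = -195695/48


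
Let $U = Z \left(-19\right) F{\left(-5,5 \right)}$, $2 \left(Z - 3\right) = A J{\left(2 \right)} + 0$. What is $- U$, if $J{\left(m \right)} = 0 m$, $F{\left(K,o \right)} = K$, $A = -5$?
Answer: $-285$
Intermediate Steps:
$J{\left(m \right)} = 0$
$Z = 3$ ($Z = 3 + \frac{\left(-5\right) 0 + 0}{2} = 3 + \frac{0 + 0}{2} = 3 + \frac{1}{2} \cdot 0 = 3 + 0 = 3$)
$U = 285$ ($U = 3 \left(-19\right) \left(-5\right) = \left(-57\right) \left(-5\right) = 285$)
$- U = \left(-1\right) 285 = -285$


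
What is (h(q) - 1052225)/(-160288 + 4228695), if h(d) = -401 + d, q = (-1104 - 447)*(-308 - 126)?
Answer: -379492/4068407 ≈ -0.093278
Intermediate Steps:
q = 673134 (q = -1551*(-434) = 673134)
(h(q) - 1052225)/(-160288 + 4228695) = ((-401 + 673134) - 1052225)/(-160288 + 4228695) = (672733 - 1052225)/4068407 = -379492*1/4068407 = -379492/4068407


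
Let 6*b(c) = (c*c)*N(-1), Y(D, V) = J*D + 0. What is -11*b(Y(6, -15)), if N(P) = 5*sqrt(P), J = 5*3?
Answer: -74250*I ≈ -74250.0*I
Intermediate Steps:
J = 15
Y(D, V) = 15*D (Y(D, V) = 15*D + 0 = 15*D)
b(c) = 5*I*c**2/6 (b(c) = ((c*c)*(5*sqrt(-1)))/6 = (c**2*(5*I))/6 = (5*I*c**2)/6 = 5*I*c**2/6)
-11*b(Y(6, -15)) = -55*I*(15*6)**2/6 = -55*I*90**2/6 = -55*I*8100/6 = -74250*I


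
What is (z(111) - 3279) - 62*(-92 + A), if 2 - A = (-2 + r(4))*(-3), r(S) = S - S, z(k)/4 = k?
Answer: 3117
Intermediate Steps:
z(k) = 4*k
r(S) = 0
A = -4 (A = 2 - (-2 + 0)*(-3) = 2 - (-2)*(-3) = 2 - 1*6 = 2 - 6 = -4)
(z(111) - 3279) - 62*(-92 + A) = (4*111 - 3279) - 62*(-92 - 4) = (444 - 3279) - 62*(-96) = -2835 + 5952 = 3117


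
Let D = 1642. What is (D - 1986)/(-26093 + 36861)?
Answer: -43/1346 ≈ -0.031946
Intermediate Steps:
(D - 1986)/(-26093 + 36861) = (1642 - 1986)/(-26093 + 36861) = -344/10768 = -344*1/10768 = -43/1346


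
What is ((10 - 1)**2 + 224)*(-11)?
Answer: -3355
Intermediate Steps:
((10 - 1)**2 + 224)*(-11) = (9**2 + 224)*(-11) = (81 + 224)*(-11) = 305*(-11) = -3355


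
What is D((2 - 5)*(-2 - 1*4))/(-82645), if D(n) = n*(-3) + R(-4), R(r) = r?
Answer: 58/82645 ≈ 0.00070180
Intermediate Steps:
D(n) = -4 - 3*n (D(n) = n*(-3) - 4 = -3*n - 4 = -4 - 3*n)
D((2 - 5)*(-2 - 1*4))/(-82645) = (-4 - 3*(2 - 5)*(-2 - 1*4))/(-82645) = (-4 - (-9)*(-2 - 4))*(-1/82645) = (-4 - (-9)*(-6))*(-1/82645) = (-4 - 3*18)*(-1/82645) = (-4 - 54)*(-1/82645) = -58*(-1/82645) = 58/82645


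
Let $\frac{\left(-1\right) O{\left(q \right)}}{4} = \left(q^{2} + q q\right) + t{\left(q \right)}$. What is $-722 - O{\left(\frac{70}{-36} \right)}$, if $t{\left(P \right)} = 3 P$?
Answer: $- \frac{57922}{81} \approx -715.09$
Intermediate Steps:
$O{\left(q \right)} = - 12 q - 8 q^{2}$ ($O{\left(q \right)} = - 4 \left(\left(q^{2} + q q\right) + 3 q\right) = - 4 \left(\left(q^{2} + q^{2}\right) + 3 q\right) = - 4 \left(2 q^{2} + 3 q\right) = - 12 q - 8 q^{2}$)
$-722 - O{\left(\frac{70}{-36} \right)} = -722 - 4 \frac{70}{-36} \left(-3 - 2 \frac{70}{-36}\right) = -722 - 4 \cdot 70 \left(- \frac{1}{36}\right) \left(-3 - 2 \cdot 70 \left(- \frac{1}{36}\right)\right) = -722 - 4 \left(- \frac{35}{18}\right) \left(-3 - - \frac{35}{9}\right) = -722 - 4 \left(- \frac{35}{18}\right) \left(-3 + \frac{35}{9}\right) = -722 - 4 \left(- \frac{35}{18}\right) \frac{8}{9} = -722 - - \frac{560}{81} = -722 + \frac{560}{81} = - \frac{57922}{81}$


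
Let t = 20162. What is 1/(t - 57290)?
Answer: -1/37128 ≈ -2.6934e-5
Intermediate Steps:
1/(t - 57290) = 1/(20162 - 57290) = 1/(-37128) = -1/37128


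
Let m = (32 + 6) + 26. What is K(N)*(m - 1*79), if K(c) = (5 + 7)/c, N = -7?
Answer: 180/7 ≈ 25.714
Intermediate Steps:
K(c) = 12/c
m = 64 (m = 38 + 26 = 64)
K(N)*(m - 1*79) = (12/(-7))*(64 - 1*79) = (12*(-⅐))*(64 - 79) = -12/7*(-15) = 180/7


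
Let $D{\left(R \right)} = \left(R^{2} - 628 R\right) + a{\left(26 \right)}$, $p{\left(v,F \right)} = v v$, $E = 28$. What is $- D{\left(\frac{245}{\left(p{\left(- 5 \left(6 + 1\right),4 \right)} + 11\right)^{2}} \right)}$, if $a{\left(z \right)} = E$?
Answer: $- \frac{65112890669113}{2333855068416} \approx -27.899$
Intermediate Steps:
$a{\left(z \right)} = 28$
$p{\left(v,F \right)} = v^{2}$
$D{\left(R \right)} = 28 + R^{2} - 628 R$ ($D{\left(R \right)} = \left(R^{2} - 628 R\right) + 28 = 28 + R^{2} - 628 R$)
$- D{\left(\frac{245}{\left(p{\left(- 5 \left(6 + 1\right),4 \right)} + 11\right)^{2}} \right)} = - (28 + \left(\frac{245}{\left(\left(- 5 \left(6 + 1\right)\right)^{2} + 11\right)^{2}}\right)^{2} - 628 \frac{245}{\left(\left(- 5 \left(6 + 1\right)\right)^{2} + 11\right)^{2}}) = - (28 + \left(\frac{245}{\left(\left(\left(-5\right) 7\right)^{2} + 11\right)^{2}}\right)^{2} - 628 \frac{245}{\left(\left(\left(-5\right) 7\right)^{2} + 11\right)^{2}}) = - (28 + \left(\frac{245}{\left(\left(-35\right)^{2} + 11\right)^{2}}\right)^{2} - 628 \frac{245}{\left(\left(-35\right)^{2} + 11\right)^{2}}) = - (28 + \left(\frac{245}{\left(1225 + 11\right)^{2}}\right)^{2} - 628 \frac{245}{\left(1225 + 11\right)^{2}}) = - (28 + \left(\frac{245}{1236^{2}}\right)^{2} - 628 \frac{245}{1236^{2}}) = - (28 + \left(\frac{245}{1527696}\right)^{2} - 628 \cdot \frac{245}{1527696}) = - (28 + \left(245 \cdot \frac{1}{1527696}\right)^{2} - 628 \cdot 245 \cdot \frac{1}{1527696}) = - (28 + \left(\frac{245}{1527696}\right)^{2} - \frac{38465}{381924}) = - (28 + \frac{60025}{2333855068416} - \frac{38465}{381924}) = \left(-1\right) \frac{65112890669113}{2333855068416} = - \frac{65112890669113}{2333855068416}$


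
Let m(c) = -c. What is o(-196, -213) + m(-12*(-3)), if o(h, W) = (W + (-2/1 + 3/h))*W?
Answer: 8969403/196 ≈ 45762.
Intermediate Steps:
o(h, W) = W*(-2 + W + 3/h) (o(h, W) = (W + (-2*1 + 3/h))*W = (W + (-2 + 3/h))*W = (-2 + W + 3/h)*W = W*(-2 + W + 3/h))
o(-196, -213) + m(-12*(-3)) = -213*(3 - 196*(-2 - 213))/(-196) - (-12)*(-3) = -213*(-1/196)*(3 - 196*(-215)) - 1*36 = -213*(-1/196)*(3 + 42140) - 36 = -213*(-1/196)*42143 - 36 = 8976459/196 - 36 = 8969403/196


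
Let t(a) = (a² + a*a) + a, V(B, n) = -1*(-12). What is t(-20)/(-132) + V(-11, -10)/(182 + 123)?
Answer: -19693/3355 ≈ -5.8697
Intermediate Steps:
V(B, n) = 12
t(a) = a + 2*a² (t(a) = (a² + a²) + a = 2*a² + a = a + 2*a²)
t(-20)/(-132) + V(-11, -10)/(182 + 123) = -20*(1 + 2*(-20))/(-132) + 12/(182 + 123) = -20*(1 - 40)*(-1/132) + 12/305 = -20*(-39)*(-1/132) + 12*(1/305) = 780*(-1/132) + 12/305 = -65/11 + 12/305 = -19693/3355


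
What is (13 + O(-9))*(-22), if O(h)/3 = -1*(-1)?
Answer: -352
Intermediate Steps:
O(h) = 3 (O(h) = 3*(-1*(-1)) = 3*1 = 3)
(13 + O(-9))*(-22) = (13 + 3)*(-22) = 16*(-22) = -352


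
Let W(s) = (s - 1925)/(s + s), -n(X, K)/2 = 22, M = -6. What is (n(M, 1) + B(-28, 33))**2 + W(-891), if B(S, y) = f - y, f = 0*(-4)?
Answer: 480377/81 ≈ 5930.6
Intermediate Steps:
n(X, K) = -44 (n(X, K) = -2*22 = -44)
W(s) = (-1925 + s)/(2*s) (W(s) = (-1925 + s)/((2*s)) = (-1925 + s)*(1/(2*s)) = (-1925 + s)/(2*s))
f = 0
B(S, y) = -y (B(S, y) = 0 - y = -y)
(n(M, 1) + B(-28, 33))**2 + W(-891) = (-44 - 1*33)**2 + (1/2)*(-1925 - 891)/(-891) = (-44 - 33)**2 + (1/2)*(-1/891)*(-2816) = (-77)**2 + 128/81 = 5929 + 128/81 = 480377/81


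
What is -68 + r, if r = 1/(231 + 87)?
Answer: -21623/318 ≈ -67.997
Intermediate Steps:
r = 1/318 ≈ 0.0031447
-68 + r = -68 + 1/318 = -21623/318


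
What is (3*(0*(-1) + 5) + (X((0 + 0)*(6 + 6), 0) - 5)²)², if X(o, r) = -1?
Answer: 2601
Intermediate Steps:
(3*(0*(-1) + 5) + (X((0 + 0)*(6 + 6), 0) - 5)²)² = (3*(0*(-1) + 5) + (-1 - 5)²)² = (3*(0 + 5) + (-6)²)² = (3*5 + 36)² = (15 + 36)² = 51² = 2601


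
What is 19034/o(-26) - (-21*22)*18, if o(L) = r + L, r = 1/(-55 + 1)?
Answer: 10656144/1405 ≈ 7584.4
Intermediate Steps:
r = -1/54 (r = 1/(-54) = -1/54 ≈ -0.018519)
o(L) = -1/54 + L
19034/o(-26) - (-21*22)*18 = 19034/(-1/54 - 26) - (-21*22)*18 = 19034/(-1405/54) - (-462)*18 = 19034*(-54/1405) - 1*(-8316) = -1027836/1405 + 8316 = 10656144/1405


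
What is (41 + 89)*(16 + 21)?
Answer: 4810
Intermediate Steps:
(41 + 89)*(16 + 21) = 130*37 = 4810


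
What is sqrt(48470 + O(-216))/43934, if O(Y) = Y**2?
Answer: sqrt(95126)/43934 ≈ 0.0070202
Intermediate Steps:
sqrt(48470 + O(-216))/43934 = sqrt(48470 + (-216)**2)/43934 = sqrt(48470 + 46656)*(1/43934) = sqrt(95126)*(1/43934) = sqrt(95126)/43934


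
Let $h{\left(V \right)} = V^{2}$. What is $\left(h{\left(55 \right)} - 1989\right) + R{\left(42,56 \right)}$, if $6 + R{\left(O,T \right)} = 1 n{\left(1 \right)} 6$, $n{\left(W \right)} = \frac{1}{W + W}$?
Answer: $1033$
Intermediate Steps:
$n{\left(W \right)} = \frac{1}{2 W}$
$R{\left(O,T \right)} = -3$ ($R{\left(O,T \right)} = -6 + 1 \frac{1}{2 \cdot 1} \cdot 6 = -6 + 1 \cdot \frac{1}{2} \cdot 1 \cdot 6 = -6 + 1 \cdot \frac{1}{2} \cdot 6 = -6 + \frac{1}{2} \cdot 6 = -6 + 3 = -3$)
$\left(h{\left(55 \right)} - 1989\right) + R{\left(42,56 \right)} = \left(55^{2} - 1989\right) - 3 = \left(3025 - 1989\right) - 3 = 1036 - 3 = 1033$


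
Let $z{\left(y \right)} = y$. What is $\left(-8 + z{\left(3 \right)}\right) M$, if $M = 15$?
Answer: $-75$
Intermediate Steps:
$\left(-8 + z{\left(3 \right)}\right) M = \left(-8 + 3\right) 15 = \left(-5\right) 15 = -75$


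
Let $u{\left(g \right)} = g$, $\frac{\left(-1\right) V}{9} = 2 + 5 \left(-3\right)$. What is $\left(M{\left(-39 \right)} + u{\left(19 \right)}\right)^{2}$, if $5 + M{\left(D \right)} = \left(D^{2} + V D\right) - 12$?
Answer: $9241600$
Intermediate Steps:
$V = 117$ ($V = - 9 \left(2 + 5 \left(-3\right)\right) = - 9 \left(2 - 15\right) = \left(-9\right) \left(-13\right) = 117$)
$M{\left(D \right)} = -17 + D^{2} + 117 D$ ($M{\left(D \right)} = -5 - \left(12 - D^{2} - 117 D\right) = -5 + \left(-12 + D^{2} + 117 D\right) = -17 + D^{2} + 117 D$)
$\left(M{\left(-39 \right)} + u{\left(19 \right)}\right)^{2} = \left(\left(-17 + \left(-39\right)^{2} + 117 \left(-39\right)\right) + 19\right)^{2} = \left(\left(-17 + 1521 - 4563\right) + 19\right)^{2} = \left(-3059 + 19\right)^{2} = \left(-3040\right)^{2} = 9241600$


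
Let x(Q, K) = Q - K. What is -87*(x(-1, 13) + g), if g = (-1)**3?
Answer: 1305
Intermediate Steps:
g = -1
-87*(x(-1, 13) + g) = -87*((-1 - 1*13) - 1) = -87*((-1 - 13) - 1) = -87*(-14 - 1) = -87*(-15) = 1305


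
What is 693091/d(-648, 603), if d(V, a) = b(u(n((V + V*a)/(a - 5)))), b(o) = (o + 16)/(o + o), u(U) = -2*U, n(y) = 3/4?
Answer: -4158546/29 ≈ -1.4340e+5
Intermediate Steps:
n(y) = ¾ (n(y) = 3*(¼) = ¾)
b(o) = (16 + o)/(2*o) (b(o) = (16 + o)/((2*o)) = (16 + o)*(1/(2*o)) = (16 + o)/(2*o))
d(V, a) = -29/6 (d(V, a) = (16 - 2*¾)/(2*((-2*¾))) = (16 - 3/2)/(2*(-3/2)) = (½)*(-⅔)*(29/2) = -29/6)
693091/d(-648, 603) = 693091/(-29/6) = 693091*(-6/29) = -4158546/29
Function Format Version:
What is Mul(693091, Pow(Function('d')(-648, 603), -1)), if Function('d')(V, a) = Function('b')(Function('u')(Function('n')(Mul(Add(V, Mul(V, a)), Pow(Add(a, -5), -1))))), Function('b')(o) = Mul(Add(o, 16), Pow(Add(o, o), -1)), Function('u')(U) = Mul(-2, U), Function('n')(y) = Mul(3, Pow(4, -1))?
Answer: Rational(-4158546, 29) ≈ -1.4340e+5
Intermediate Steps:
Function('n')(y) = Rational(3, 4) (Function('n')(y) = Mul(3, Rational(1, 4)) = Rational(3, 4))
Function('b')(o) = Mul(Rational(1, 2), Pow(o, -1), Add(16, o)) (Function('b')(o) = Mul(Add(16, o), Pow(Mul(2, o), -1)) = Mul(Add(16, o), Mul(Rational(1, 2), Pow(o, -1))) = Mul(Rational(1, 2), Pow(o, -1), Add(16, o)))
Function('d')(V, a) = Rational(-29, 6) (Function('d')(V, a) = Mul(Rational(1, 2), Pow(Mul(-2, Rational(3, 4)), -1), Add(16, Mul(-2, Rational(3, 4)))) = Mul(Rational(1, 2), Pow(Rational(-3, 2), -1), Add(16, Rational(-3, 2))) = Mul(Rational(1, 2), Rational(-2, 3), Rational(29, 2)) = Rational(-29, 6))
Mul(693091, Pow(Function('d')(-648, 603), -1)) = Mul(693091, Pow(Rational(-29, 6), -1)) = Mul(693091, Rational(-6, 29)) = Rational(-4158546, 29)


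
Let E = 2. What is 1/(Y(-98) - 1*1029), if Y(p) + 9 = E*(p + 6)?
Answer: -1/1222 ≈ -0.00081833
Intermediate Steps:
Y(p) = 3 + 2*p (Y(p) = -9 + 2*(p + 6) = -9 + 2*(6 + p) = -9 + (12 + 2*p) = 3 + 2*p)
1/(Y(-98) - 1*1029) = 1/((3 + 2*(-98)) - 1*1029) = 1/((3 - 196) - 1029) = 1/(-193 - 1029) = 1/(-1222) = -1/1222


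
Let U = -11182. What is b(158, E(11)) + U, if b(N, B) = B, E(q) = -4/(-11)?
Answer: -122998/11 ≈ -11182.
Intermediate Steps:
E(q) = 4/11 (E(q) = -4*(-1/11) = 4/11)
b(158, E(11)) + U = 4/11 - 11182 = -122998/11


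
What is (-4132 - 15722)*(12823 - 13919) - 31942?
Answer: 21728042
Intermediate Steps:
(-4132 - 15722)*(12823 - 13919) - 31942 = -19854*(-1096) - 31942 = 21759984 - 31942 = 21728042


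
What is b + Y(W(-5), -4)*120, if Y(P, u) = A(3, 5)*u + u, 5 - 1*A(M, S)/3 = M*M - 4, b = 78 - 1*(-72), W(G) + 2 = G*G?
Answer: -330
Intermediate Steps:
W(G) = -2 + G**2 (W(G) = -2 + G*G = -2 + G**2)
b = 150 (b = 78 + 72 = 150)
A(M, S) = 27 - 3*M**2 (A(M, S) = 15 - 3*(M*M - 4) = 15 - 3*(M**2 - 4) = 15 - 3*(-4 + M**2) = 15 + (12 - 3*M**2) = 27 - 3*M**2)
Y(P, u) = u (Y(P, u) = (27 - 3*3**2)*u + u = (27 - 3*9)*u + u = (27 - 27)*u + u = 0*u + u = 0 + u = u)
b + Y(W(-5), -4)*120 = 150 - 4*120 = 150 - 480 = -330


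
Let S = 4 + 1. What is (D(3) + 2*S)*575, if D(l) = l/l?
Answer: 6325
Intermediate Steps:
D(l) = 1
S = 5
(D(3) + 2*S)*575 = (1 + 2*5)*575 = (1 + 10)*575 = 11*575 = 6325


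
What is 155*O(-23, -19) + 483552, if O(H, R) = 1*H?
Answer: 479987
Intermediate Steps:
O(H, R) = H
155*O(-23, -19) + 483552 = 155*(-23) + 483552 = -3565 + 483552 = 479987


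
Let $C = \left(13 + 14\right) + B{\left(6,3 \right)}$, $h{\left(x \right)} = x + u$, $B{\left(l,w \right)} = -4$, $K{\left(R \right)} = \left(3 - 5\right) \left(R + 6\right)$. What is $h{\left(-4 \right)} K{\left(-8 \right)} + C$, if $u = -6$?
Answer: $-17$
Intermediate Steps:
$K{\left(R \right)} = -12 - 2 R$ ($K{\left(R \right)} = - 2 \left(6 + R\right) = -12 - 2 R$)
$h{\left(x \right)} = -6 + x$ ($h{\left(x \right)} = x - 6 = -6 + x$)
$C = 23$ ($C = \left(13 + 14\right) - 4 = 27 - 4 = 23$)
$h{\left(-4 \right)} K{\left(-8 \right)} + C = \left(-6 - 4\right) \left(-12 - -16\right) + 23 = - 10 \left(-12 + 16\right) + 23 = \left(-10\right) 4 + 23 = -40 + 23 = -17$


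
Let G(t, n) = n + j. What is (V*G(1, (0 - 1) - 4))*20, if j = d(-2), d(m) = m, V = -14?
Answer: 1960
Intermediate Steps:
j = -2
G(t, n) = -2 + n (G(t, n) = n - 2 = -2 + n)
(V*G(1, (0 - 1) - 4))*20 = -14*(-2 + ((0 - 1) - 4))*20 = -14*(-2 + (-1 - 4))*20 = -14*(-2 - 5)*20 = -14*(-7)*20 = 98*20 = 1960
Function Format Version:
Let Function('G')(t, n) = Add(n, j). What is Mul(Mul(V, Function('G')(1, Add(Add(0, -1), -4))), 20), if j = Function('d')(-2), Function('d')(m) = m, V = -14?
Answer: 1960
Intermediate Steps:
j = -2
Function('G')(t, n) = Add(-2, n) (Function('G')(t, n) = Add(n, -2) = Add(-2, n))
Mul(Mul(V, Function('G')(1, Add(Add(0, -1), -4))), 20) = Mul(Mul(-14, Add(-2, Add(Add(0, -1), -4))), 20) = Mul(Mul(-14, Add(-2, Add(-1, -4))), 20) = Mul(Mul(-14, Add(-2, -5)), 20) = Mul(Mul(-14, -7), 20) = Mul(98, 20) = 1960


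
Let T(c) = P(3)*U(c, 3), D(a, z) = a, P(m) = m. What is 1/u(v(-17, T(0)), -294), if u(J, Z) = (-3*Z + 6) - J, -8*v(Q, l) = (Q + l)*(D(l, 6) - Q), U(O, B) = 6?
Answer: 8/7139 ≈ 0.0011206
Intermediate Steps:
T(c) = 18 (T(c) = 3*6 = 18)
v(Q, l) = -(Q + l)*(l - Q)/8
u(J, Z) = 6 - J - 3*Z (u(J, Z) = (6 - 3*Z) - J = 6 - J - 3*Z)
1/u(v(-17, T(0)), -294) = 1/(6 - (-⅛*18² + (⅛)*(-17)²) - 3*(-294)) = 1/(6 - (-⅛*324 + (⅛)*289) + 882) = 1/(6 - (-81/2 + 289/8) + 882) = 1/(6 - 1*(-35/8) + 882) = 1/(6 + 35/8 + 882) = 1/(7139/8) = 8/7139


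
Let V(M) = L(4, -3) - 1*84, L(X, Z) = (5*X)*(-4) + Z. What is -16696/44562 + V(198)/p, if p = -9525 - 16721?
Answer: -215380681/584787126 ≈ -0.36831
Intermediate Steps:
L(X, Z) = Z - 20*X (L(X, Z) = -20*X + Z = Z - 20*X)
p = -26246
V(M) = -167 (V(M) = (-3 - 20*4) - 1*84 = (-3 - 80) - 84 = -83 - 84 = -167)
-16696/44562 + V(198)/p = -16696/44562 - 167/(-26246) = -16696*1/44562 - 167*(-1/26246) = -8348/22281 + 167/26246 = -215380681/584787126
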